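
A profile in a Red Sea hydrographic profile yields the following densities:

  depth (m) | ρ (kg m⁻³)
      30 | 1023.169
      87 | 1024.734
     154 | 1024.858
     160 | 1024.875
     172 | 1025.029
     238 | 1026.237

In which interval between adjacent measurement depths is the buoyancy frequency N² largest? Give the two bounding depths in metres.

30–87 m

Compute the density gradient over each adjacent pair:
  30–87 m: Δρ/Δz = 1.565/57 = 0.027 kg m⁻⁴
  87–154 m: Δρ/Δz = 0.124/67 = 1.9 × 10⁻³ kg m⁻⁴
  154–160 m: Δρ/Δz = 0.017/6 = 2.8 × 10⁻³ kg m⁻⁴
  160–172 m: Δρ/Δz = 0.154/12 = 0.013 kg m⁻⁴
  172–238 m: Δρ/Δz = 1.208/66 = 0.018 kg m⁻⁴
The largest gradient is in the 30–87 m interval — the pycnocline.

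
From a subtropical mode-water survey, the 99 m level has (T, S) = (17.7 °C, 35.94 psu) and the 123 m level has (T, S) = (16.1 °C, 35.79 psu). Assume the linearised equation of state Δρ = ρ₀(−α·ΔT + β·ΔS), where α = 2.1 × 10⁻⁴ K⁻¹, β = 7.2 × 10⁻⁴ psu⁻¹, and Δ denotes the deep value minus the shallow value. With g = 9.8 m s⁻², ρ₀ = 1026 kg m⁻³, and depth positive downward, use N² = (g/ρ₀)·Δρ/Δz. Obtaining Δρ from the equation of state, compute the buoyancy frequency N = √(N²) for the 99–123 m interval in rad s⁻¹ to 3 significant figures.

ΔT = -1.6 K, ΔS = -0.15 psu (deep − shallow).
Δρ/ρ₀ = −αΔT + βΔS = 3.36 × 10⁻⁴ − 1.08 × 10⁻⁴ = 2.28 × 10⁻⁴, so Δρ ≈ 0.2339 kg m⁻³.
N² = (g/ρ₀)·Δρ/Δz = g·(Δρ/ρ₀)/Δz = 9.8 × 2.28 × 10⁻⁴ / 24 = 9.3100 × 10⁻⁵ s⁻².
N = √(9.3100 × 10⁻⁵) = 9.6488 × 10⁻³ rad s⁻¹ ≈ 9.65 × 10⁻³ rad s⁻¹.

9.65 × 10⁻³ rad s⁻¹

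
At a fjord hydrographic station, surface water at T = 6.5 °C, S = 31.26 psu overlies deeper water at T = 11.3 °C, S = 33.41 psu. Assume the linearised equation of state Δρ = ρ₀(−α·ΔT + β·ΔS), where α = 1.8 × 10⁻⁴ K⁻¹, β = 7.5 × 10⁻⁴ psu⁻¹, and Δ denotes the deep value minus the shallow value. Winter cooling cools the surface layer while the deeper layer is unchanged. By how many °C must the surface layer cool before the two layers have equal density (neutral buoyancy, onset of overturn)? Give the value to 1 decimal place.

Neutral buoyancy requires Δρ = 0, i.e. −α(T_deep − T_surf′) + β(S_deep − S_surf) = 0.
T_surf′ = T_deep − (β/α)·ΔS = 11.3 − (7.5 × 10⁻⁴/1.8 × 10⁻⁴)·(+2.15) = 2.342 °C.
Cooling required: 6.5 − (2.342) = 4.158 °C.

4.2 °C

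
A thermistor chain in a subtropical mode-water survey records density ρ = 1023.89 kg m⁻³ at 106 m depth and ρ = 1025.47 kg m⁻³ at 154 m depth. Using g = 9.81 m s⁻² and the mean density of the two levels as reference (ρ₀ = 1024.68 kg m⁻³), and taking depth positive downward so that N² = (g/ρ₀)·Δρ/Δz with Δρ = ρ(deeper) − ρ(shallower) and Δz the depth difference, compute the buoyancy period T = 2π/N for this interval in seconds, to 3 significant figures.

Δρ = 1025.47 − 1023.89 = 1.58 kg m⁻³ over Δz = 154 − 106 = 48 m.
N² = (9.81/1024.68) × (1.58/48) = 3.1513 × 10⁻⁴ s⁻².
N = √(3.1513 × 10⁻⁴) = 0.017752 rad s⁻¹, so T = 2π/N = 353.94 s ≈ 354 s.

354 s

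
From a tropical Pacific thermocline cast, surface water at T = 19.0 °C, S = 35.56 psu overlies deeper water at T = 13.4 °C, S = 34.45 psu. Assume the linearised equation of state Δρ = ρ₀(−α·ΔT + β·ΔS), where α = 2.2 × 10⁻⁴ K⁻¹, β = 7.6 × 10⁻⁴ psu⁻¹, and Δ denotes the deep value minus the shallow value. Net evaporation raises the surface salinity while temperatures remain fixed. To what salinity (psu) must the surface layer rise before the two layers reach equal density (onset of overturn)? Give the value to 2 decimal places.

36.07 psu

Neutral buoyancy requires −α(T_deep − T_surf) + β(S_deep − S_surf′) = 0.
S_surf′ = S_deep − (α/β)·ΔT = 34.45 − (2.2 × 10⁻⁴/7.6 × 10⁻⁴)·(-5.6) = 36.0711 psu.
Increase required: 36.0711 − 35.56 = 0.5111 psu.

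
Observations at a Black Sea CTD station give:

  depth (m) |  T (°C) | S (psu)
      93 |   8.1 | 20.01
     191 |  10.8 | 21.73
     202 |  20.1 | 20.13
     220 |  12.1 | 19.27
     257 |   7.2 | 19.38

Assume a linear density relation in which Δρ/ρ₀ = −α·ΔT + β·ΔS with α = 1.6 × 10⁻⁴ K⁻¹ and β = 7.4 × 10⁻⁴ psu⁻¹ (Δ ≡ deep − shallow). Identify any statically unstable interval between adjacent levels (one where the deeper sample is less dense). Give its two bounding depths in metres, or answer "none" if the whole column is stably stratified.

191–202 m

Evaluate Δρ/ρ₀ = −αΔT + βΔS across each adjacent pair:
  93–191 m: −αΔT+βΔS = −(1.6 × 10⁻⁴)(+2.7)+(7.4 × 10⁻⁴)(+1.72) = 8.4 × 10⁻⁴ → stable
  191–202 m: −αΔT+βΔS = −(1.6 × 10⁻⁴)(+9.3)+(7.4 × 10⁻⁴)(-1.60) = -2.7 × 10⁻³ → UNSTABLE
  202–220 m: −αΔT+βΔS = −(1.6 × 10⁻⁴)(-8.0)+(7.4 × 10⁻⁴)(-0.86) = 6.4 × 10⁻⁴ → stable
  220–257 m: −αΔT+βΔS = −(1.6 × 10⁻⁴)(-4.9)+(7.4 × 10⁻⁴)(+0.11) = 8.7 × 10⁻⁴ → stable
The 191–202 m interval has Δρ < 0: lighter water underlies denser water.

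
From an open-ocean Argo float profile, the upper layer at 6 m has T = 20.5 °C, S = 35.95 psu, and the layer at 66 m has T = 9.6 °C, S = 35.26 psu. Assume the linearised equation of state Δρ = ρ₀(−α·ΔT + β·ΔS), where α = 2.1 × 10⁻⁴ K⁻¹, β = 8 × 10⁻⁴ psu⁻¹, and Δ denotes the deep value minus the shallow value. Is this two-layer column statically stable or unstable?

stable

ΔT = 9.6 − 20.5 = -10.9 K and ΔS = 35.26 − 35.95 = -0.69 psu (deep − shallow).
−αΔT = 2.289 × 10⁻³; βΔS = -5.52 × 10⁻⁴; sum Δρ/ρ₀ = 1.737 × 10⁻³.
Δρ/ρ₀ > 0, so Δρ > 0: deeper water is denser → statically stable.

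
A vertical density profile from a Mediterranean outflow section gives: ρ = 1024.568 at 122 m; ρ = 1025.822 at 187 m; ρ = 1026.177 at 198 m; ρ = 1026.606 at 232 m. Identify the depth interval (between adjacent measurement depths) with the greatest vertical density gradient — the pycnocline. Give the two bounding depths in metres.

187–198 m

Compute the density gradient over each adjacent pair:
  122–187 m: Δρ/Δz = 1.254/65 = 0.019 kg m⁻⁴
  187–198 m: Δρ/Δz = 0.355/11 = 0.032 kg m⁻⁴
  198–232 m: Δρ/Δz = 0.429/34 = 0.013 kg m⁻⁴
The largest gradient is in the 187–198 m interval — the pycnocline.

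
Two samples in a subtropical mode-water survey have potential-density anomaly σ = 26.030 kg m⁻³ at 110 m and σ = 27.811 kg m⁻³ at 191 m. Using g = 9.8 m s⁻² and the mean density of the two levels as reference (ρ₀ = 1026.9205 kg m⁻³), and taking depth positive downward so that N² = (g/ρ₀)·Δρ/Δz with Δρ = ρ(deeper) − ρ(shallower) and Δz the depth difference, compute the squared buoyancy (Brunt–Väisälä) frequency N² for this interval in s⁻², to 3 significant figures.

Δρ = 1027.811 − 1026.030 = 1.781 kg m⁻³ over Δz = 191 − 110 = 81 m.
N² = (9.8/1026.9205) × (1.781/81) = 2.0983 × 10⁻⁴ s⁻² ≈ 2.10 × 10⁻⁴ s⁻².

2.10 × 10⁻⁴ s⁻²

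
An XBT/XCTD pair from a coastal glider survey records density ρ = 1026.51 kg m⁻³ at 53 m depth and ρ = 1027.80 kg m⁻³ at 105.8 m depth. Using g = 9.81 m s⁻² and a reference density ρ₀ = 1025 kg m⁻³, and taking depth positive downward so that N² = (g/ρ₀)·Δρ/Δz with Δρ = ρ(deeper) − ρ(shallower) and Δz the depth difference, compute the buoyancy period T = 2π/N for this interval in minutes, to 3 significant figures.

6.85 min

Δρ = 1027.80 − 1026.51 = 1.29 kg m⁻³ over Δz = 105.8 − 53 = 52.8 m.
N² = (9.81/1025) × (1.29/52.8) = 2.3383 × 10⁻⁴ s⁻².
N = √(2.3383 × 10⁻⁴) = 0.015292 rad s⁻¹, so T = 2π/N = 410.88 s = 6.8480 min ≈ 6.85 min.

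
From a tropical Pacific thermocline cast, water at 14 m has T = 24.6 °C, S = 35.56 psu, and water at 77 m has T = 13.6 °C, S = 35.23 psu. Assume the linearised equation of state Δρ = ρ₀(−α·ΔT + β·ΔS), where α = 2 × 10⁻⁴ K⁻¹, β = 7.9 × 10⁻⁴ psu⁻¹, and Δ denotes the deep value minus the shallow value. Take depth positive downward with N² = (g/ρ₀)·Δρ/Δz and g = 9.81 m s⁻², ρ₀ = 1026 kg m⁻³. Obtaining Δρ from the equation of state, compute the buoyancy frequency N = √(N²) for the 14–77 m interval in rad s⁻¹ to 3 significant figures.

0.0174 rad s⁻¹

ΔT = -11.0 K, ΔS = -0.33 psu (deep − shallow).
Δρ/ρ₀ = −αΔT + βΔS = 2.20 × 10⁻³ − 2.607 × 10⁻⁴ = 1.9393 × 10⁻³, so Δρ ≈ 1.990 kg m⁻³.
N² = (g/ρ₀)·Δρ/Δz = g·(Δρ/ρ₀)/Δz = 9.81 × 1.9393 × 10⁻³ / 63 = 3.0198 × 10⁻⁴ s⁻².
N = √(3.0198 × 10⁻⁴) = 0.017378 rad s⁻¹ ≈ 0.0174 rad s⁻¹.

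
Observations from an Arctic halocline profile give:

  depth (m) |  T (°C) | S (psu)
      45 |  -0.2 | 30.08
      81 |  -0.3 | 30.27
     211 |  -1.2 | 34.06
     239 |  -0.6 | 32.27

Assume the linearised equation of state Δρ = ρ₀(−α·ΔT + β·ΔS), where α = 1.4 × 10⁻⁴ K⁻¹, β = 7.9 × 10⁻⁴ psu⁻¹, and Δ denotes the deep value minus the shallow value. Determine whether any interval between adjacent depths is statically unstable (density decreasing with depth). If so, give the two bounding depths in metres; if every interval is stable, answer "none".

211–239 m

Evaluate Δρ/ρ₀ = −αΔT + βΔS across each adjacent pair:
  45–81 m: −αΔT+βΔS = −(1.4 × 10⁻⁴)(-0.1)+(7.9 × 10⁻⁴)(+0.19) = 1.6 × 10⁻⁴ → stable
  81–211 m: −αΔT+βΔS = −(1.4 × 10⁻⁴)(-0.9)+(7.9 × 10⁻⁴)(+3.79) = 3.1 × 10⁻³ → stable
  211–239 m: −αΔT+βΔS = −(1.4 × 10⁻⁴)(+0.6)+(7.9 × 10⁻⁴)(-1.79) = -1.5 × 10⁻³ → UNSTABLE
The 211–239 m interval has Δρ < 0: lighter water underlies denser water.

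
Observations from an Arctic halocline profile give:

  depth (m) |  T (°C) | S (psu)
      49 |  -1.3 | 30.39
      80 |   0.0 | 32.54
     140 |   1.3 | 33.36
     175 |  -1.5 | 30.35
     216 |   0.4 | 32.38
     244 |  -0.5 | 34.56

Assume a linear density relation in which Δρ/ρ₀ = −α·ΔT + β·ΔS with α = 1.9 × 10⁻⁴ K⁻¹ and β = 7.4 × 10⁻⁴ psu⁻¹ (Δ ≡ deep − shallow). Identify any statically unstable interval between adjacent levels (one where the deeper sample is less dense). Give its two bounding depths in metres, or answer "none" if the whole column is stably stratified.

140–175 m

Evaluate Δρ/ρ₀ = −αΔT + βΔS across each adjacent pair:
  49–80 m: −αΔT+βΔS = −(1.9 × 10⁻⁴)(+1.3)+(7.4 × 10⁻⁴)(+2.15) = 1.3 × 10⁻³ → stable
  80–140 m: −αΔT+βΔS = −(1.9 × 10⁻⁴)(+1.3)+(7.4 × 10⁻⁴)(+0.82) = 3.6 × 10⁻⁴ → stable
  140–175 m: −αΔT+βΔS = −(1.9 × 10⁻⁴)(-2.8)+(7.4 × 10⁻⁴)(-3.01) = -1.7 × 10⁻³ → UNSTABLE
  175–216 m: −αΔT+βΔS = −(1.9 × 10⁻⁴)(+1.9)+(7.4 × 10⁻⁴)(+2.03) = 1.1 × 10⁻³ → stable
  216–244 m: −αΔT+βΔS = −(1.9 × 10⁻⁴)(-0.9)+(7.4 × 10⁻⁴)(+2.18) = 1.8 × 10⁻³ → stable
The 140–175 m interval has Δρ < 0: lighter water underlies denser water.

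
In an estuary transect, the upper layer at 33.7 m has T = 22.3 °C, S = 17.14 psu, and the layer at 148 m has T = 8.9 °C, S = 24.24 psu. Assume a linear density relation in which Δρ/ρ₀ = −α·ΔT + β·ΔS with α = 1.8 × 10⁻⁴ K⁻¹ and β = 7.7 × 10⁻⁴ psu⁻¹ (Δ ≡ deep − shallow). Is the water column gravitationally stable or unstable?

stable

ΔT = 8.9 − 22.3 = -13.4 K and ΔS = 24.24 − 17.14 = +7.10 psu (deep − shallow).
−αΔT = 2.412 × 10⁻³; βΔS = 5.467 × 10⁻³; sum Δρ/ρ₀ = 7.879 × 10⁻³.
Δρ/ρ₀ > 0, so Δρ > 0: deeper water is denser → statically stable.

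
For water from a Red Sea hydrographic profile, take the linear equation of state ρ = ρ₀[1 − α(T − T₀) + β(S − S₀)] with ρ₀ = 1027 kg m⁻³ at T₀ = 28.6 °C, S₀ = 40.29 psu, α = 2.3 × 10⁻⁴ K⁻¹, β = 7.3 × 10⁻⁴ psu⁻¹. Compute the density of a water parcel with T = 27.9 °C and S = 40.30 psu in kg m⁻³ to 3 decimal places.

1027.173 kg m⁻³

T − T₀ = -0.7 K, S − S₀ = +0.01 psu.
Bracket = 1 − α·(-0.7) + β·(+0.01) = 1 + (1.683 × 10⁻⁴) = 1.0001683.
ρ = 1027 × 1.0001683 = 1027.173 kg m⁻³.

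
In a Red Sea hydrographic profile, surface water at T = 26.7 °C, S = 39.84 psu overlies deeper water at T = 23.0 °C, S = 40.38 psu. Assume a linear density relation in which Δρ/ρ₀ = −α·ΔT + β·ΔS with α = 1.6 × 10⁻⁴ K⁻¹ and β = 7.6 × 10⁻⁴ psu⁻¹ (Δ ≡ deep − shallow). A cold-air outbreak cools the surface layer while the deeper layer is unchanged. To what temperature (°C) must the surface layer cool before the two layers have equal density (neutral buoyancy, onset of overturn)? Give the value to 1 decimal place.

20.4 °C

Neutral buoyancy requires Δρ = 0, i.e. −α(T_deep − T_surf′) + β(S_deep − S_surf) = 0.
T_surf′ = T_deep − (β/α)·ΔS = 23.0 − (7.6 × 10⁻⁴/1.6 × 10⁻⁴)·(+0.54) = 20.435 °C.
Cooling required: 26.7 − (20.435) = 6.265 °C.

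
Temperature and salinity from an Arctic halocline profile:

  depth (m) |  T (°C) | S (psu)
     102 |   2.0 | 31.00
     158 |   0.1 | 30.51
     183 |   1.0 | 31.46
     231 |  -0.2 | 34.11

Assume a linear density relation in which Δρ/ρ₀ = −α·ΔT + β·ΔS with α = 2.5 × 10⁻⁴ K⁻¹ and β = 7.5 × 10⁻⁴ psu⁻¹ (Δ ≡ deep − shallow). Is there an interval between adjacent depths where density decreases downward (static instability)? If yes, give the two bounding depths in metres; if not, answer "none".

Evaluate Δρ/ρ₀ = −αΔT + βΔS across each adjacent pair:
  102–158 m: −αΔT+βΔS = −(2.5 × 10⁻⁴)(-1.9)+(7.5 × 10⁻⁴)(-0.49) = 1.1 × 10⁻⁴ → stable
  158–183 m: −αΔT+βΔS = −(2.5 × 10⁻⁴)(+0.9)+(7.5 × 10⁻⁴)(+0.95) = 4.9 × 10⁻⁴ → stable
  183–231 m: −αΔT+βΔS = −(2.5 × 10⁻⁴)(-1.2)+(7.5 × 10⁻⁴)(+2.65) = 2.3 × 10⁻³ → stable
Every interval has Δρ > 0: the column is stably stratified throughout.

none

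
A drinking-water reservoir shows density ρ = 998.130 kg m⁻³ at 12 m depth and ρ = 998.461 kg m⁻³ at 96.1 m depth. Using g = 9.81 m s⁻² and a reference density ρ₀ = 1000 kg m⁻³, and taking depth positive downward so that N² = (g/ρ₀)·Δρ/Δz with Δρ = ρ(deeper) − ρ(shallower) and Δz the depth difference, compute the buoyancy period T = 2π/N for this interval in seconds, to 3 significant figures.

1.01 × 10³ s

Δρ = 998.461 − 998.130 = 0.331 kg m⁻³ over Δz = 96.1 − 12 = 84.1 m.
N² = (9.81/1000) × (0.331/84.1) = 3.8610 × 10⁻⁵ s⁻².
N = √(3.8610 × 10⁻⁵) = 6.2137 × 10⁻³ rad s⁻¹, so T = 2π/N = 1.0112 × 10³ s ≈ 1.01 × 10³ s.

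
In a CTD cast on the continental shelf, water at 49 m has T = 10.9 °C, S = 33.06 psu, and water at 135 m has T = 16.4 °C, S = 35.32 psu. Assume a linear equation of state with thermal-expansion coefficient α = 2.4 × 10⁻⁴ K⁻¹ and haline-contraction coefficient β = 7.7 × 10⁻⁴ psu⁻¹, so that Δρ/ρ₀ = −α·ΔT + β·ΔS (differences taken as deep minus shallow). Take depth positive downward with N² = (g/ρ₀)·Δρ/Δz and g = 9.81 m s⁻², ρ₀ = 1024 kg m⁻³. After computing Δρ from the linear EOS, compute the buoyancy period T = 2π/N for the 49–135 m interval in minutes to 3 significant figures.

ΔT = +5.5 K, ΔS = +2.26 psu (deep − shallow).
Δρ/ρ₀ = −αΔT + βΔS = -1.32 × 10⁻³ + 1.7402 × 10⁻³ = 4.202 × 10⁻⁴, so Δρ ≈ 0.4303 kg m⁻³.
N² = (g/ρ₀)·Δρ/Δz = g·(Δρ/ρ₀)/Δz = 9.81 × 4.202 × 10⁻⁴ / 86 = 4.7932 × 10⁻⁵ s⁻².
N = √(4.7932 × 10⁻⁵) = 6.9233 × 10⁻³ rad s⁻¹ → T = 2π/N = 907.54 s = 15.126 min ≈ 15.1 min.

15.1 min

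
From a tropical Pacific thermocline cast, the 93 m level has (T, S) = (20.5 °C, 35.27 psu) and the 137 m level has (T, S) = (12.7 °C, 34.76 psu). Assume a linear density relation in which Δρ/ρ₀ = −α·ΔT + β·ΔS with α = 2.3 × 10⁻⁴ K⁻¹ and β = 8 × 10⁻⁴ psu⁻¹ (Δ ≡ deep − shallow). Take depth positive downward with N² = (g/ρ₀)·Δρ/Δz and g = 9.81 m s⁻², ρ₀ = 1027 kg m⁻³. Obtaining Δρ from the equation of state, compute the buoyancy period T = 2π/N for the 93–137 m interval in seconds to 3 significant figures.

357 s

ΔT = -7.8 K, ΔS = -0.51 psu (deep − shallow).
Δρ/ρ₀ = −αΔT + βΔS = 1.794 × 10⁻³ − 4.08 × 10⁻⁴ = 1.386 × 10⁻³, so Δρ ≈ 1.423 kg m⁻³.
N² = (g/ρ₀)·Δρ/Δz = g·(Δρ/ρ₀)/Δz = 9.81 × 1.386 × 10⁻³ / 44 = 3.0902 × 10⁻⁴ s⁻².
N = √(3.0902 × 10⁻⁴) = 0.017579 rad s⁻¹ → T = 2π/N = 357.43 s ≈ 357 s.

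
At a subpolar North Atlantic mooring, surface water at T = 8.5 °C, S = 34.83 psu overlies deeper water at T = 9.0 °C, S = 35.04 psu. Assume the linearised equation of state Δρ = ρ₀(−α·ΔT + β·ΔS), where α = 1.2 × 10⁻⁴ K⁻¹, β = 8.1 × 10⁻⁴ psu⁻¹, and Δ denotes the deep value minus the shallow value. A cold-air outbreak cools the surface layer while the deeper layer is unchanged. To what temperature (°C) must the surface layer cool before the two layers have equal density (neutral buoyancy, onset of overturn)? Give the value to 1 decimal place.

7.6 °C

Neutral buoyancy requires Δρ = 0, i.e. −α(T_deep − T_surf′) + β(S_deep − S_surf) = 0.
T_surf′ = T_deep − (β/α)·ΔS = 9.0 − (8.1 × 10⁻⁴/1.2 × 10⁻⁴)·(+0.21) = 7.583 °C.
Cooling required: 8.5 − (7.583) = 0.917 °C.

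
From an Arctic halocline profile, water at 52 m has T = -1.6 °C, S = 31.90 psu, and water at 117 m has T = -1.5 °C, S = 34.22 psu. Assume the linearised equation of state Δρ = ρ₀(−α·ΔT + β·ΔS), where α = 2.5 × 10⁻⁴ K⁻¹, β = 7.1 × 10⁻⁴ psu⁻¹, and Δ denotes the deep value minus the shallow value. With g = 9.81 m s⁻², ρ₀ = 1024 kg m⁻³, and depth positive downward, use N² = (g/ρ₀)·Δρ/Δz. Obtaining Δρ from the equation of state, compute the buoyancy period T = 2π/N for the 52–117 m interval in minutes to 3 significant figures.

ΔT = +0.1 K, ΔS = +2.32 psu (deep − shallow).
Δρ/ρ₀ = −αΔT + βΔS = -2.50 × 10⁻⁵ + 1.6472 × 10⁻³ = 1.6222 × 10⁻³, so Δρ ≈ 1.661 kg m⁻³.
N² = (g/ρ₀)·Δρ/Δz = g·(Δρ/ρ₀)/Δz = 9.81 × 1.6222 × 10⁻³ / 65 = 2.4483 × 10⁻⁴ s⁻².
N = √(2.4483 × 10⁻⁴) = 0.015647 rad s⁻¹ → T = 2π/N = 401.56 s = 6.6927 min ≈ 6.69 min.

6.69 min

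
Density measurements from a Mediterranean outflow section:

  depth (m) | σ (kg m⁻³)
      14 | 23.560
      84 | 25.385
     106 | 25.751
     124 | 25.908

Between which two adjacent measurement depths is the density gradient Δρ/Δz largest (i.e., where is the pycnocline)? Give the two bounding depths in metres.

14–84 m

Compute the density gradient over each adjacent pair:
  14–84 m: Δρ/Δz = 1.825/70 = 0.026 kg m⁻⁴
  84–106 m: Δρ/Δz = 0.366/22 = 0.017 kg m⁻⁴
  106–124 m: Δρ/Δz = 0.157/18 = 8.7 × 10⁻³ kg m⁻⁴
The largest gradient is in the 14–84 m interval — the pycnocline.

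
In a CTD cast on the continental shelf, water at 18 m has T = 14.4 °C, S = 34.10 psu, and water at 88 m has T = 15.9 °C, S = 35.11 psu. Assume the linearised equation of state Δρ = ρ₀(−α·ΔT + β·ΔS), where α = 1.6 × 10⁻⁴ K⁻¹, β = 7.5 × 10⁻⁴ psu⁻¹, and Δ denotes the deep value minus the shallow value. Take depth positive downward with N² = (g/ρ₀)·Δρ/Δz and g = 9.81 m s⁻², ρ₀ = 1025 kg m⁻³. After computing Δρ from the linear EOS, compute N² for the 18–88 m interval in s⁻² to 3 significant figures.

ΔT = +1.5 K, ΔS = +1.01 psu (deep − shallow).
Δρ/ρ₀ = −αΔT + βΔS = -2.40 × 10⁻⁴ + 7.575 × 10⁻⁴ = 5.175 × 10⁻⁴, so Δρ ≈ 0.5304 kg m⁻³.
N² = (g/ρ₀)·Δρ/Δz = g·(Δρ/ρ₀)/Δz = 9.81 × 5.175 × 10⁻⁴ / 70 = 7.2524 × 10⁻⁵ s⁻² ≈ 7.25 × 10⁻⁵ s⁻².

7.25 × 10⁻⁵ s⁻²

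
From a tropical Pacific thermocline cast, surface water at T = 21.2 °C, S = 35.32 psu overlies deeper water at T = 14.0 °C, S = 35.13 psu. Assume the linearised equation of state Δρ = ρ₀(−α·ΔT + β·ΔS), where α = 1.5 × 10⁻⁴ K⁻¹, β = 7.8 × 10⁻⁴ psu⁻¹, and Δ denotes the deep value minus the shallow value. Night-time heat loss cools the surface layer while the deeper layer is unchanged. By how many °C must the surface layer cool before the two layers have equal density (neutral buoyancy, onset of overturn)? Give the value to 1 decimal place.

Neutral buoyancy requires Δρ = 0, i.e. −α(T_deep − T_surf′) + β(S_deep − S_surf) = 0.
T_surf′ = T_deep − (β/α)·ΔS = 14.0 − (7.8 × 10⁻⁴/1.5 × 10⁻⁴)·(-0.19) = 14.988 °C.
Cooling required: 21.2 − (14.988) = 6.212 °C.

6.2 °C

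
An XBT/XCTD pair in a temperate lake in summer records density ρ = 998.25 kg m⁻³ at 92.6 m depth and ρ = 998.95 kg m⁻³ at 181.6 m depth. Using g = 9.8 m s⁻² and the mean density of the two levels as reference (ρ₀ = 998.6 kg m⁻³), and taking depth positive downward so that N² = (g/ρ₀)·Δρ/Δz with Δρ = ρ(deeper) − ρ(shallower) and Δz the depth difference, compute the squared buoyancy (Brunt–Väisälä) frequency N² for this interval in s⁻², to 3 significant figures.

Δρ = 998.95 − 998.25 = 0.70 kg m⁻³ over Δz = 181.6 − 92.6 = 89 m.
N² = (9.8/998.6) × (0.70/89) = 7.7187 × 10⁻⁵ s⁻² ≈ 7.72 × 10⁻⁵ s⁻².

7.72 × 10⁻⁵ s⁻²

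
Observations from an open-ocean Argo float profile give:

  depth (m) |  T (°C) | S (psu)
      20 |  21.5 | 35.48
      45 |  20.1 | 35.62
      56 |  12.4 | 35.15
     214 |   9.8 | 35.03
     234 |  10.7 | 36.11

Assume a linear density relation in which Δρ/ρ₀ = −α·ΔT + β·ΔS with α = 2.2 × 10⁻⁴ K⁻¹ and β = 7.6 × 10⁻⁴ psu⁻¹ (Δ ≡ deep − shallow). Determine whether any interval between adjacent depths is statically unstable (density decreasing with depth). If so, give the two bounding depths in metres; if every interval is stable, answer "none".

Evaluate Δρ/ρ₀ = −αΔT + βΔS across each adjacent pair:
  20–45 m: −αΔT+βΔS = −(2.2 × 10⁻⁴)(-1.4)+(7.6 × 10⁻⁴)(+0.14) = 4.1 × 10⁻⁴ → stable
  45–56 m: −αΔT+βΔS = −(2.2 × 10⁻⁴)(-7.7)+(7.6 × 10⁻⁴)(-0.47) = 1.3 × 10⁻³ → stable
  56–214 m: −αΔT+βΔS = −(2.2 × 10⁻⁴)(-2.6)+(7.6 × 10⁻⁴)(-0.12) = 4.8 × 10⁻⁴ → stable
  214–234 m: −αΔT+βΔS = −(2.2 × 10⁻⁴)(+0.9)+(7.6 × 10⁻⁴)(+1.08) = 6.2 × 10⁻⁴ → stable
Every interval has Δρ > 0: the column is stably stratified throughout.

none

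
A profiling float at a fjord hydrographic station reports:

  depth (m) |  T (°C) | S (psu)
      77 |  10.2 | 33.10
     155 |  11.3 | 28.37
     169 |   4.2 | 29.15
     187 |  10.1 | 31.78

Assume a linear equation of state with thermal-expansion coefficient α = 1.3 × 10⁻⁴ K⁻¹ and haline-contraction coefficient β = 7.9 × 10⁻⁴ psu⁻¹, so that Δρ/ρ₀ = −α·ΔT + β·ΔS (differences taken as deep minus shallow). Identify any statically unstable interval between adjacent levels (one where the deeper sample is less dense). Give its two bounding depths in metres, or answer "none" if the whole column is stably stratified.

Evaluate Δρ/ρ₀ = −αΔT + βΔS across each adjacent pair:
  77–155 m: −αΔT+βΔS = −(1.3 × 10⁻⁴)(+1.1)+(7.9 × 10⁻⁴)(-4.73) = -3.9 × 10⁻³ → UNSTABLE
  155–169 m: −αΔT+βΔS = −(1.3 × 10⁻⁴)(-7.1)+(7.9 × 10⁻⁴)(+0.78) = 1.5 × 10⁻³ → stable
  169–187 m: −αΔT+βΔS = −(1.3 × 10⁻⁴)(+5.9)+(7.9 × 10⁻⁴)(+2.63) = 1.3 × 10⁻³ → stable
The 77–155 m interval has Δρ < 0: lighter water underlies denser water.

77–155 m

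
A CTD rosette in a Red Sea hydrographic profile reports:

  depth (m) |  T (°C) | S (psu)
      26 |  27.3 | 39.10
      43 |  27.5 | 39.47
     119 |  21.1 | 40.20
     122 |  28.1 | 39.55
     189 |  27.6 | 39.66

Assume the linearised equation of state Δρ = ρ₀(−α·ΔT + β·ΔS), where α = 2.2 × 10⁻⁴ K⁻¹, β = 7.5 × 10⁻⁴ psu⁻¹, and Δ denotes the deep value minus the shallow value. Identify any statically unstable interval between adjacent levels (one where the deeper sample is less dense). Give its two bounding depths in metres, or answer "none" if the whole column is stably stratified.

119–122 m

Evaluate Δρ/ρ₀ = −αΔT + βΔS across each adjacent pair:
  26–43 m: −αΔT+βΔS = −(2.2 × 10⁻⁴)(+0.2)+(7.5 × 10⁻⁴)(+0.37) = 2.3 × 10⁻⁴ → stable
  43–119 m: −αΔT+βΔS = −(2.2 × 10⁻⁴)(-6.4)+(7.5 × 10⁻⁴)(+0.73) = 2.0 × 10⁻³ → stable
  119–122 m: −αΔT+βΔS = −(2.2 × 10⁻⁴)(+7.0)+(7.5 × 10⁻⁴)(-0.65) = -2.0 × 10⁻³ → UNSTABLE
  122–189 m: −αΔT+βΔS = −(2.2 × 10⁻⁴)(-0.5)+(7.5 × 10⁻⁴)(+0.11) = 1.9 × 10⁻⁴ → stable
The 119–122 m interval has Δρ < 0: lighter water underlies denser water.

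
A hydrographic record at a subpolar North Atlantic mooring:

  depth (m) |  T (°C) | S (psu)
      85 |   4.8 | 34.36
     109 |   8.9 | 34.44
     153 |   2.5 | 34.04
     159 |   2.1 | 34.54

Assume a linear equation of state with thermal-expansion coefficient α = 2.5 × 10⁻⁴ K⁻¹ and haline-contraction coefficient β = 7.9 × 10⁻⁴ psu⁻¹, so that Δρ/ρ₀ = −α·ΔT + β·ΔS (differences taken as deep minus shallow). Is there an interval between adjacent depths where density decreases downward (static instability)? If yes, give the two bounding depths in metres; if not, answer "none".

85–109 m

Evaluate Δρ/ρ₀ = −αΔT + βΔS across each adjacent pair:
  85–109 m: −αΔT+βΔS = −(2.5 × 10⁻⁴)(+4.1)+(7.9 × 10⁻⁴)(+0.08) = -9.6 × 10⁻⁴ → UNSTABLE
  109–153 m: −αΔT+βΔS = −(2.5 × 10⁻⁴)(-6.4)+(7.9 × 10⁻⁴)(-0.40) = 1.3 × 10⁻³ → stable
  153–159 m: −αΔT+βΔS = −(2.5 × 10⁻⁴)(-0.4)+(7.9 × 10⁻⁴)(+0.50) = 4.9 × 10⁻⁴ → stable
The 85–109 m interval has Δρ < 0: lighter water underlies denser water.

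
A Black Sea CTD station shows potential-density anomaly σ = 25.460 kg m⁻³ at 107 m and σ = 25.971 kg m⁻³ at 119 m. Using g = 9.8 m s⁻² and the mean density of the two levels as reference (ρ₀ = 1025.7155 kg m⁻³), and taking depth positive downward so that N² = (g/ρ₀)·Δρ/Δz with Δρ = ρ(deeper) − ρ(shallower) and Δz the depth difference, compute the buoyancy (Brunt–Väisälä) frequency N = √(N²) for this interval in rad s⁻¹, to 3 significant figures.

Δρ = 1025.971 − 1025.460 = 0.511 kg m⁻³ over Δz = 119 − 107 = 12 m.
N² = (9.8/1025.7155) × (0.511/12) = 4.0685 × 10⁻⁴ s⁻².
N = √(4.0685 × 10⁻⁴) = 0.020171 rad s⁻¹ ≈ 0.0202 rad s⁻¹.

0.0202 rad s⁻¹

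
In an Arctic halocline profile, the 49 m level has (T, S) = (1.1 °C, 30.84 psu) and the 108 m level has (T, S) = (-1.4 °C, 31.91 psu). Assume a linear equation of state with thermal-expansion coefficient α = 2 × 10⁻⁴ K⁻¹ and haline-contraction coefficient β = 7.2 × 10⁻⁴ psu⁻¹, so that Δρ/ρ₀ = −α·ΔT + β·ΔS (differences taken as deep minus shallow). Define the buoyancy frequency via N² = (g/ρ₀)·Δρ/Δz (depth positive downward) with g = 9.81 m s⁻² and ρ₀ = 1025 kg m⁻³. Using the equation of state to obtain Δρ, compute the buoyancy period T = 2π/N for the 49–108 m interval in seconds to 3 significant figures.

432 s

ΔT = -2.5 K, ΔS = +1.07 psu (deep − shallow).
Δρ/ρ₀ = −αΔT + βΔS = 5.00 × 10⁻⁴ + 7.704 × 10⁻⁴ = 1.2704 × 10⁻³, so Δρ ≈ 1.302 kg m⁻³.
N² = (g/ρ₀)·Δρ/Δz = g·(Δρ/ρ₀)/Δz = 9.81 × 1.2704 × 10⁻³ / 59 = 2.1123 × 10⁻⁴ s⁻².
N = √(2.1123 × 10⁻⁴) = 0.014534 rad s⁻¹ → T = 2π/N = 432.31 s ≈ 432 s.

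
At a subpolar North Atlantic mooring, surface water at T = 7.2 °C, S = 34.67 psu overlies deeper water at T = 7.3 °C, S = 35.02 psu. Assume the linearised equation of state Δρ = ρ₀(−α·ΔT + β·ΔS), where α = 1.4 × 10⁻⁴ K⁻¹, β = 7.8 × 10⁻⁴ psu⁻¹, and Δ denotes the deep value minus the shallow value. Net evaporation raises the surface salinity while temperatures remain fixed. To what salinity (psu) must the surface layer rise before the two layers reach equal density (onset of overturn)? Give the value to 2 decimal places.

Neutral buoyancy requires −α(T_deep − T_surf) + β(S_deep − S_surf′) = 0.
S_surf′ = S_deep − (α/β)·ΔT = 35.02 − (1.4 × 10⁻⁴/7.8 × 10⁻⁴)·(+0.1) = 35.0021 psu.
Increase required: 35.0021 − 34.67 = 0.3321 psu.

35.00 psu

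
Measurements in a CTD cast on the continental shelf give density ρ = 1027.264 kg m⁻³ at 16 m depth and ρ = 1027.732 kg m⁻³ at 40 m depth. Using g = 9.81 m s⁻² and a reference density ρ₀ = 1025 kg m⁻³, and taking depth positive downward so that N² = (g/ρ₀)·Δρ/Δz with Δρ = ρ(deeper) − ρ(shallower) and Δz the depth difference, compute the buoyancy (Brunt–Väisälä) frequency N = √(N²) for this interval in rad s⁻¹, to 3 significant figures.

0.0137 rad s⁻¹

Δρ = 1027.732 − 1027.264 = 0.468 kg m⁻³ over Δz = 40 − 16 = 24 m.
N² = (9.81/1025) × (0.468/24) = 1.8663 × 10⁻⁴ s⁻².
N = √(1.8663 × 10⁻⁴) = 0.013661 rad s⁻¹ ≈ 0.0137 rad s⁻¹.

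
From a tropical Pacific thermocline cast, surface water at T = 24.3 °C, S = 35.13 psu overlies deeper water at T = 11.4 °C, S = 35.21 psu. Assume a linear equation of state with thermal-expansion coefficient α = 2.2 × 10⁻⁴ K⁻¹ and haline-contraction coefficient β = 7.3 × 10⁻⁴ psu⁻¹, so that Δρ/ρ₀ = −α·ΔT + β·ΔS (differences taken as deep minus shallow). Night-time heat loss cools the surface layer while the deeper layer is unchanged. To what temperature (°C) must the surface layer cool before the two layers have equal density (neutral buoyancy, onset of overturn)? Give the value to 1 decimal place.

Neutral buoyancy requires Δρ = 0, i.e. −α(T_deep − T_surf′) + β(S_deep − S_surf) = 0.
T_surf′ = T_deep − (β/α)·ΔS = 11.4 − (7.3 × 10⁻⁴/2.2 × 10⁻⁴)·(+0.08) = 11.135 °C.
Cooling required: 24.3 − (11.135) = 13.165 °C.

11.1 °C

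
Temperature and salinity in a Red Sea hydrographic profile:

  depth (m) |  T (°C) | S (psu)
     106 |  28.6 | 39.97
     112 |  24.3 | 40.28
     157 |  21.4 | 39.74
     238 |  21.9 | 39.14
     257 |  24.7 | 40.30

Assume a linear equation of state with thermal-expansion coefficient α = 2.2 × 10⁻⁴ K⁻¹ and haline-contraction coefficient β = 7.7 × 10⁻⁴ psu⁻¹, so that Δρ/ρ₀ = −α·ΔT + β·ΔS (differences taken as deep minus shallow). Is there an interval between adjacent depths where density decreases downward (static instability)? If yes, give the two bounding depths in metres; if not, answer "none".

Evaluate Δρ/ρ₀ = −αΔT + βΔS across each adjacent pair:
  106–112 m: −αΔT+βΔS = −(2.2 × 10⁻⁴)(-4.3)+(7.7 × 10⁻⁴)(+0.31) = 1.2 × 10⁻³ → stable
  112–157 m: −αΔT+βΔS = −(2.2 × 10⁻⁴)(-2.9)+(7.7 × 10⁻⁴)(-0.54) = 2.2 × 10⁻⁴ → stable
  157–238 m: −αΔT+βΔS = −(2.2 × 10⁻⁴)(+0.5)+(7.7 × 10⁻⁴)(-0.60) = -5.7 × 10⁻⁴ → UNSTABLE
  238–257 m: −αΔT+βΔS = −(2.2 × 10⁻⁴)(+2.8)+(7.7 × 10⁻⁴)(+1.16) = 2.8 × 10⁻⁴ → stable
The 157–238 m interval has Δρ < 0: lighter water underlies denser water.

157–238 m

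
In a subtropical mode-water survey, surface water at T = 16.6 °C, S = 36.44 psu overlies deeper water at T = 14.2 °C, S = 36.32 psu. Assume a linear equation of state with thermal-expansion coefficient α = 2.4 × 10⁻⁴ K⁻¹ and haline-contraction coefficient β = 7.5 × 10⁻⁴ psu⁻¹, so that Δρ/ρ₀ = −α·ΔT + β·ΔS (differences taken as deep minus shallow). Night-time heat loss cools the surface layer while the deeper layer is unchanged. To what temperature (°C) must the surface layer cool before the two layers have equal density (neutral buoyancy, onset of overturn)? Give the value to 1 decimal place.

Neutral buoyancy requires Δρ = 0, i.e. −α(T_deep − T_surf′) + β(S_deep − S_surf) = 0.
T_surf′ = T_deep − (β/α)·ΔS = 14.2 − (7.5 × 10⁻⁴/2.4 × 10⁻⁴)·(-0.12) = 14.575 °C.
Cooling required: 16.6 − (14.575) = 2.025 °C.

14.6 °C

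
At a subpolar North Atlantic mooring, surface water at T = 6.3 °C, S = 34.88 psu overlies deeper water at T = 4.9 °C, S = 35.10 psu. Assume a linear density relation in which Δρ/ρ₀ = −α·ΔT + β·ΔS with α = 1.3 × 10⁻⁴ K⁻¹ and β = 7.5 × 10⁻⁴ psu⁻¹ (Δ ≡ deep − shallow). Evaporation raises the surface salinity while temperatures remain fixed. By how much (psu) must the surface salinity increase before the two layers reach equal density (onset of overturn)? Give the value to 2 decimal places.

Neutral buoyancy requires −α(T_deep − T_surf) + β(S_deep − S_surf′) = 0.
S_surf′ = S_deep − (α/β)·ΔT = 35.10 − (1.3 × 10⁻⁴/7.5 × 10⁻⁴)·(-1.4) = 35.3427 psu.
Increase required: 35.3427 − 34.88 = 0.4627 psu.

0.46 psu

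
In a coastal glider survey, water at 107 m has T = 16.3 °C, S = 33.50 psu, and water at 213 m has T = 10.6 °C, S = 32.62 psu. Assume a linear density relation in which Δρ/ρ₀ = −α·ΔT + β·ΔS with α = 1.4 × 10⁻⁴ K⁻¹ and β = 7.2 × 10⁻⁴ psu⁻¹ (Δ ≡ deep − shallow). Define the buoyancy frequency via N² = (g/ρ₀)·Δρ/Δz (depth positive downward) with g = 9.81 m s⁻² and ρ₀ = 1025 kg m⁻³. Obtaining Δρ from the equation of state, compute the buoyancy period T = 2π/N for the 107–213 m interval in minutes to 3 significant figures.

26.8 min

ΔT = -5.7 K, ΔS = -0.88 psu (deep − shallow).
Δρ/ρ₀ = −αΔT + βΔS = 7.98 × 10⁻⁴ − 6.336 × 10⁻⁴ = 1.644 × 10⁻⁴, so Δρ ≈ 0.1685 kg m⁻³.
N² = (g/ρ₀)·Δρ/Δz = g·(Δρ/ρ₀)/Δz = 9.81 × 1.644 × 10⁻⁴ / 106 = 1.5215 × 10⁻⁵ s⁻².
N = √(1.5215 × 10⁻⁵) = 3.9006 × 10⁻³ rad s⁻¹ → T = 2π/N = 1.6108 × 10³ s = 26.847 min ≈ 26.8 min.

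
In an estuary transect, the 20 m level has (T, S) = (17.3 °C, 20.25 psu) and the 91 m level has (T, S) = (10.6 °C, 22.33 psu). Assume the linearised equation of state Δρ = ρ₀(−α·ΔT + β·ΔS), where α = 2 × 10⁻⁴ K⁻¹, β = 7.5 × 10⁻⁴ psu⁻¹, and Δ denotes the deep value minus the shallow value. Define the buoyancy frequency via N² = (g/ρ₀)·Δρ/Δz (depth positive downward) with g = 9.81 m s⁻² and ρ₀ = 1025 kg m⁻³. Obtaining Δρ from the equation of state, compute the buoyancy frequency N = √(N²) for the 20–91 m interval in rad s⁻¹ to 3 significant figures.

ΔT = -6.7 K, ΔS = +2.08 psu (deep − shallow).
Δρ/ρ₀ = −αΔT + βΔS = 1.34 × 10⁻³ + 1.56 × 10⁻³ = 2.90 × 10⁻³, so Δρ ≈ 2.973 kg m⁻³.
N² = (g/ρ₀)·Δρ/Δz = g·(Δρ/ρ₀)/Δz = 9.81 × 2.90 × 10⁻³ / 71 = 4.0069 × 10⁻⁴ s⁻².
N = √(4.0069 × 10⁻⁴) = 0.020017 rad s⁻¹ ≈ 0.0200 rad s⁻¹.

0.0200 rad s⁻¹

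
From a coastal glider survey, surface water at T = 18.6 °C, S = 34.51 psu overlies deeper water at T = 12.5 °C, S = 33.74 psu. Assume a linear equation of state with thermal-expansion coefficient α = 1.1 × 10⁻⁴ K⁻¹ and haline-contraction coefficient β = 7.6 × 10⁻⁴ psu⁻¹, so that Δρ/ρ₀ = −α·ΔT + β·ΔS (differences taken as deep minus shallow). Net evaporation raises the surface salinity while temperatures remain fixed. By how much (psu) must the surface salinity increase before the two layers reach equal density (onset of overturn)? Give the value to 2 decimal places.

Neutral buoyancy requires −α(T_deep − T_surf) + β(S_deep − S_surf′) = 0.
S_surf′ = S_deep − (α/β)·ΔT = 33.74 − (1.1 × 10⁻⁴/7.6 × 10⁻⁴)·(-6.1) = 34.6229 psu.
Increase required: 34.6229 − 34.51 = 0.1129 psu.

0.11 psu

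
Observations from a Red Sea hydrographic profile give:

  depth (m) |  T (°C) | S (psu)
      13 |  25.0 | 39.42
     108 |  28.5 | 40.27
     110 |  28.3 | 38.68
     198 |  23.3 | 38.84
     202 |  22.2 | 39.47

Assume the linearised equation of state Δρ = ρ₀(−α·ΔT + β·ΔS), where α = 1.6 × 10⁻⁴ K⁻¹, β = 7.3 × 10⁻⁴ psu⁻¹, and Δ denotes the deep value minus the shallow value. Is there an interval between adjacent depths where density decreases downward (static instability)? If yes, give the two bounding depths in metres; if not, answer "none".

Evaluate Δρ/ρ₀ = −αΔT + βΔS across each adjacent pair:
  13–108 m: −αΔT+βΔS = −(1.6 × 10⁻⁴)(+3.5)+(7.3 × 10⁻⁴)(+0.85) = 6.0 × 10⁻⁵ → stable
  108–110 m: −αΔT+βΔS = −(1.6 × 10⁻⁴)(-0.2)+(7.3 × 10⁻⁴)(-1.59) = -1.1 × 10⁻³ → UNSTABLE
  110–198 m: −αΔT+βΔS = −(1.6 × 10⁻⁴)(-5.0)+(7.3 × 10⁻⁴)(+0.16) = 9.2 × 10⁻⁴ → stable
  198–202 m: −αΔT+βΔS = −(1.6 × 10⁻⁴)(-1.1)+(7.3 × 10⁻⁴)(+0.63) = 6.4 × 10⁻⁴ → stable
The 108–110 m interval has Δρ < 0: lighter water underlies denser water.

108–110 m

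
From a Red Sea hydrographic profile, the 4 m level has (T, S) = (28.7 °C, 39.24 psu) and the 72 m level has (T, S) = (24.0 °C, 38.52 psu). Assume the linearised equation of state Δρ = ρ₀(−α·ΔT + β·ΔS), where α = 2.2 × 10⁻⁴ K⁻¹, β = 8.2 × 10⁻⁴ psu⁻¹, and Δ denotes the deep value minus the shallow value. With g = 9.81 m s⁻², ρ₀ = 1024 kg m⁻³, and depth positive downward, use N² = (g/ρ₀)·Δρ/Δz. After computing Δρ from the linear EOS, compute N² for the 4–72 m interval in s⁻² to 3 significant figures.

6.40 × 10⁻⁵ s⁻²

ΔT = -4.7 K, ΔS = -0.72 psu (deep − shallow).
Δρ/ρ₀ = −αΔT + βΔS = 1.034 × 10⁻³ − 5.904 × 10⁻⁴ = 4.436 × 10⁻⁴, so Δρ ≈ 0.4542 kg m⁻³.
N² = (g/ρ₀)·Δρ/Δz = g·(Δρ/ρ₀)/Δz = 9.81 × 4.436 × 10⁻⁴ / 68 = 6.3996 × 10⁻⁵ s⁻² ≈ 6.40 × 10⁻⁵ s⁻².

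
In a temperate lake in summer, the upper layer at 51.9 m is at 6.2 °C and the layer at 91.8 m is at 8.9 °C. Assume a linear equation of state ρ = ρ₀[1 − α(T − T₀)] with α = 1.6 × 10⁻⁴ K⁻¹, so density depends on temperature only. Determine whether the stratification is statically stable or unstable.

unstable

ΔT = 8.9 − 6.2 = +2.7 K, so Δρ/ρ₀ = −αΔT = -4.32 × 10⁻⁴.
Δρ/ρ₀ < 0, so Δρ < 0: deeper water is lighter → statically unstable; the column would overturn.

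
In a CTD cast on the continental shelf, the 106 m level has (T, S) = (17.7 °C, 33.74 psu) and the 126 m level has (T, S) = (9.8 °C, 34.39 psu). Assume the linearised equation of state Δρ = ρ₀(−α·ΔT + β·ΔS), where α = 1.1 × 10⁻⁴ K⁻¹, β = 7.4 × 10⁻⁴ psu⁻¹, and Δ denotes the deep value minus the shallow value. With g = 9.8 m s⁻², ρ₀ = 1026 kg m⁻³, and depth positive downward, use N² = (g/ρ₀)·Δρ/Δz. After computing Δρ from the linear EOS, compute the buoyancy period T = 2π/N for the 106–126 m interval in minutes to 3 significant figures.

ΔT = -7.9 K, ΔS = +0.65 psu (deep − shallow).
Δρ/ρ₀ = −αΔT + βΔS = 8.69 × 10⁻⁴ + 4.81 × 10⁻⁴ = 1.35 × 10⁻³, so Δρ ≈ 1.385 kg m⁻³.
N² = (g/ρ₀)·Δρ/Δz = g·(Δρ/ρ₀)/Δz = 9.8 × 1.35 × 10⁻³ / 20 = 6.6150 × 10⁻⁴ s⁻².
N = √(6.6150 × 10⁻⁴) = 0.025720 rad s⁻¹ → T = 2π/N = 244.29 s = 4.0715 min ≈ 4.07 min.

4.07 min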